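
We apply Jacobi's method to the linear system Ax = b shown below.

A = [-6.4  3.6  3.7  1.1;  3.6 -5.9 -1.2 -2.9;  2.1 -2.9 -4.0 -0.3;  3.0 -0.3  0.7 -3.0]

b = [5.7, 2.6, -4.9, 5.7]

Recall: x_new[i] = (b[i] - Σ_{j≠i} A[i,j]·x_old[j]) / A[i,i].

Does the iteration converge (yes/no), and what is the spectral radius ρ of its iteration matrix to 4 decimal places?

no, ρ = 1.2350

Split A = D + L + U, D = diag(-6.4, -5.9, -4, -3).
Jacobi: T = -D⁻¹(L+U), T[2,3] = -(-0.3)/(-4) = -0.0750; T[2,2] = 0.
  T[0,:] = [+0.0000 +0.5625 +0.5781 +0.1719]
  T[1,:] = [+0.6102 +0.0000 -0.2034 -0.4915]
  T[2,:] = [+0.5250 -0.7250 +0.0000 -0.0750]
  T[3,:] = [+1.0000 -0.1000 +0.2333 +0.0000]
|roots of det(T-λI)|: 1.2350, 0.7030, 0.3917, 0.3917.
ρ = 1.2350; 1.2350 > 1 ⇒ diverges.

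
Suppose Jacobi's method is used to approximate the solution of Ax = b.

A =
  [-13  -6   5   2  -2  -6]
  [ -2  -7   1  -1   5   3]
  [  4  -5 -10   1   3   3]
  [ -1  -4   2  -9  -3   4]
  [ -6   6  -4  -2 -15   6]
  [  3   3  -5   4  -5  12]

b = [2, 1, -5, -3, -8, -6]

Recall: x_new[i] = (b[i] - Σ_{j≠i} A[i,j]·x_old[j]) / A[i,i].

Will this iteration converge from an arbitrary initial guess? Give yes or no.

no

Diagonal D = diag(-13, -7, -10, -9, -15, 12); L, U strict lower/upper.
Jacobi: T = -D⁻¹(L+U), T[2,5] = -(3)/(-10) = +0.3000; T[2,2] = 0.
  T[0,:] = [+0.0000, -0.4615, +0.3846, +0.1538, -0.1538, -0.4615]
  T[1,:] = [-0.2857, +0.0000, +0.1429, -0.1429, +0.7143, +0.4286]
  T[2,:] = [+0.4000, -0.5000, +0.0000, +0.1000, +0.3000, +0.3000]
  T[3,:] = [-0.1111, -0.4444, +0.2222, +0.0000, -0.3333, +0.4444]
  T[4,:] = [-0.4000, +0.4000, -0.2667, -0.1333, +0.0000, +0.4000]
  T[5,:] = [-0.2500, -0.2500, +0.4167, -0.3333, +0.4167, +0.0000]
|eigenvalues of T|: 1.1226, 0.7226, 0.3857, 0.3857, 0.3205, 0.3205.
ρ = 1.1226; 1.1226 > 1, so it fails to converge.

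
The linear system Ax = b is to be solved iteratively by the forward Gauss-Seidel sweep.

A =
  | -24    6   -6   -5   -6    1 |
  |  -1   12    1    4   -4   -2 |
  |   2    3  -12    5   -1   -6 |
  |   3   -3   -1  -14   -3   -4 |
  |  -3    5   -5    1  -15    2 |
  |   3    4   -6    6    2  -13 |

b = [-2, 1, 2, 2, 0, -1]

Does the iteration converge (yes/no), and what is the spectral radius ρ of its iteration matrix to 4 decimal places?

Split A = D + L + U, D = diag(-24, 12, -12, -14, -15, -13).
GS T = -(D+L)⁻¹U: row 0 first, T[0,5] = -(1)/(-24) = +0.0417; later rows by forward substitution.
  T[0,:] = [+0.0000 +0.2500 -0.2500 -0.2083 -0.2500 +0.0417]
  T[1,:] = [+0.0000 +0.0208 -0.1042 -0.3507 +0.3125 +0.1701]
  T[2,:] = [+0.0000 +0.0469 -0.0677 +0.2943 -0.0469 -0.4505]
  T[3,:] = [+0.0000 +0.0458 -0.0264 +0.0095 -0.3315 -0.2811]
  T[4,:] = [+0.0000 -0.0556 +0.0361 -0.1727 +0.1477 +0.3131]
  T[5,:] = [+0.0000 +0.0550 -0.0651 -0.3140 -0.0702 +0.1884]
eigenvalue magnitudes: 0.5504, 0.1549, 0.1428, 0.1428, 0.0329, 0.0000.
ρ = 0.5504; 0.5504 < 1 ⇒ converges.

yes, ρ = 0.5504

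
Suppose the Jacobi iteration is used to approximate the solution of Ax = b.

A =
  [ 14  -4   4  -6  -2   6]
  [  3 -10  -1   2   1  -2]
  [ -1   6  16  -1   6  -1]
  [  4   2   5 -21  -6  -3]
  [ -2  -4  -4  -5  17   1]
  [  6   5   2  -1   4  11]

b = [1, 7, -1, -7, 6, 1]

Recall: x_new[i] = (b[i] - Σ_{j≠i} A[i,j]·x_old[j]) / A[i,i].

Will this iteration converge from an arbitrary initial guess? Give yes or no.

yes

Write A = D+L+U with D = diag(14, -10, 16, -21, 17, 11).
T_J = -D⁻¹(L+U): T[3,2] = -(5)/(-21) = +0.2381; T[3,3] = 0.
  T[0,:] = [+0.0000  +0.2857  -0.2857  +0.4286  +0.1429  -0.4286]
  T[1,:] = [+0.3000  +0.0000  -0.1000  +0.2000  +0.1000  -0.2000]
  T[2,:] = [+0.0625  -0.3750  +0.0000  +0.0625  -0.3750  +0.0625]
  T[3,:] = [+0.1905  +0.0952  +0.2381  +0.0000  -0.2857  -0.1429]
  T[4,:] = [+0.1176  +0.2353  +0.2353  +0.2941  +0.0000  -0.0588]
  T[5,:] = [-0.5455  -0.4545  -0.1818  +0.0909  -0.3636  +0.0000]
|roots of det(T-λI)|: 0.8922, 0.4557, 0.4557, 0.3802, 0.3802, 0.0933.
spectral radius ρ = 0.8922; 0.8922 < 1 ⇒ converges.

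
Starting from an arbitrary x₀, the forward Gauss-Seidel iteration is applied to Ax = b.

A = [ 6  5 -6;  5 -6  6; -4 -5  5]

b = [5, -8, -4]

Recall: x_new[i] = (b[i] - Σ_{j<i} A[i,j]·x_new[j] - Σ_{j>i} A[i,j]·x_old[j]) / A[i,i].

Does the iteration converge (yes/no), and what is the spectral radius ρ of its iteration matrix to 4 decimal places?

no, ρ = 1.4921

Diagonal D = diag(6, -6, 5); L, U strict lower/upper.
GS T = -(D+L)⁻¹U: row 0 first, T[0,2] = -(-6)/(6) = +1.0000; later rows by forward substitution.
  T[0,:] = [+0.0000  -0.8333  +1.0000]
  T[1,:] = [+0.0000  -0.6944  +1.8333]
  T[2,:] = [+0.0000  -1.3611  +2.6333]
|λ(T)| sorted: 1.4921, 0.4468, 0.0000.
spectral radius ρ = 1.4921; 1.4921 > 1 ⇒ diverges.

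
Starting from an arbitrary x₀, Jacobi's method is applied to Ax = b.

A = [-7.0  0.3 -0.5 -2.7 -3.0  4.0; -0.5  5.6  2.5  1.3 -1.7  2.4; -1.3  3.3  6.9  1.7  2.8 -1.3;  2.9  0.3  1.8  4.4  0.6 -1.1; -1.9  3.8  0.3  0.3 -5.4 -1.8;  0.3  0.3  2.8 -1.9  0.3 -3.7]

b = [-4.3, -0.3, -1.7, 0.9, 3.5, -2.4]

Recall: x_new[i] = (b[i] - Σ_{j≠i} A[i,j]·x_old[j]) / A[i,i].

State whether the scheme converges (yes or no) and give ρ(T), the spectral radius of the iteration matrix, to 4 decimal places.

no, ρ = 1.1598

A = D + L + U where D = diag(-7, 5.6, 6.9, 4.4, -5.4, -3.7).
Jacobi T = -D⁻¹(L+U): T[4,2] = -(0.3)/(-5.4) = +0.0556; T[4,4] = 0.
  T[0,:] = [+0.0000, +0.0429, -0.0714, -0.3857, -0.4286, +0.5714]
  T[1,:] = [+0.0893, +0.0000, -0.4464, -0.2321, +0.3036, -0.4286]
  T[2,:] = [+0.1884, -0.4783, +0.0000, -0.2464, -0.4058, +0.1884]
  T[3,:] = [-0.6591, -0.0682, -0.4091, +0.0000, -0.1364, +0.2500]
  T[4,:] = [-0.3519, +0.7037, +0.0556, +0.0556, +0.0000, -0.3333]
  T[5,:] = [+0.0811, +0.0811, +0.7568, -0.5135, +0.0811, +0.0000]
|roots of det(T-λI)|: 1.1598, 0.6824, 0.6824, 0.5652, 0.5652, 0.4728.
ρ = 1.1598; 1.1598 > 1: divergent.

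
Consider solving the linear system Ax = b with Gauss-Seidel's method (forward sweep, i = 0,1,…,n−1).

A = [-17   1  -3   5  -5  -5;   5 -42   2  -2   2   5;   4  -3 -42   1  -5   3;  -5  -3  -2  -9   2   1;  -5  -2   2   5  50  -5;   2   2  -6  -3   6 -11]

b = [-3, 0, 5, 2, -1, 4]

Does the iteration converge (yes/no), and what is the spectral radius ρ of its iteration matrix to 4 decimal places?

yes, ρ = 0.3432

A = D + L + U where D = diag(-17, -42, -42, -9, 50, -11).
T_GS = -(D+L)⁻¹U: row 0 first, T[0,4] = -(-5)/(-17) = -0.2941; later rows by forward substitution.
  T[0,:] = [+0.0000 +0.0588 -0.1765 +0.2941 -0.2941 -0.2941]
  T[1,:] = [+0.0000 +0.0070 +0.0266 -0.0126 +0.0126 +0.0840]
  T[2,:] = [+0.0000 +0.0051 -0.0187 +0.0527 -0.1480 +0.0374]
  T[3,:] = [+0.0000 -0.0361 +0.0933 -0.1709 +0.4143 +0.2382]
  T[4,:] = [+0.0000 +0.0096 -0.0252 +0.0439 -0.0644 +0.0486]
  T[5,:] = [+0.0000 +0.0243 -0.0562 +0.0930 -0.1186 -0.0970]
eigenvalue magnitudes: 0.3432, 0.0896, 0.0706, 0.0111, 0.0111, 0.0000.
spectral radius ρ = 0.3432; 0.3432 < 1: convergent.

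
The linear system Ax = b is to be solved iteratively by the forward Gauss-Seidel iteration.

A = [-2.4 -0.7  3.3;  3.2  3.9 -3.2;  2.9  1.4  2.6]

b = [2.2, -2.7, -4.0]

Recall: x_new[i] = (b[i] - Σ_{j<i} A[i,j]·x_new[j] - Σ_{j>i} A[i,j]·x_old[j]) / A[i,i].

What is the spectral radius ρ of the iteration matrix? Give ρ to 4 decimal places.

1.3294

Diagonal D = diag(-2.4, 3.9, 2.6); L, U strict lower/upper.
T_GS = -(D+L)⁻¹U: row 0 first, T[0,2] = -(3.3)/(-2.4) = +1.3750; later rows by forward substitution.
  T[0,:] = [+0.0000 -0.2917 +1.3750]
  T[1,:] = [+0.0000 +0.2393 -0.3077]
  T[2,:] = [+0.0000 +0.1965 -1.3680]
|λ(T)| sorted: 1.3294, 0.2008, 0.0000.
ρ = 1.3294; 1.3294 > 1 ⇒ diverges.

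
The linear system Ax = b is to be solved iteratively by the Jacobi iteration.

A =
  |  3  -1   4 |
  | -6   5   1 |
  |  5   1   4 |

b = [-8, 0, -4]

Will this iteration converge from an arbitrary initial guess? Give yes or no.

no

A = D + L + U where D = diag(3, 5, 4).
T_J = -D⁻¹(L+U): T[2,1] = -(1)/(4) = -0.2500; T[2,2] = 0.
  T[0,:] = [+0.0000  +0.3333  -1.3333]
  T[1,:] = [+1.2000  +0.0000  -0.2000]
  T[2,:] = [-1.2500  -0.2500  +0.0000]
eigenvalue magnitudes: 1.5579, 1.3234, 0.2344.
ρ = 1.5579; 1.5579 > 1 ⇒ diverges.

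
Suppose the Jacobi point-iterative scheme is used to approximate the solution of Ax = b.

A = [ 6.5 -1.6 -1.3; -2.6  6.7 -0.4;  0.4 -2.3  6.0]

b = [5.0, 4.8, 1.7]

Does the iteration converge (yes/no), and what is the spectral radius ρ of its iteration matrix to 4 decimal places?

yes, ρ = 0.4172

Let D = diag(6.5, 6.7, 6); L, U the strict triangles.
Jacobi T = -D⁻¹(L+U): T[2,0] = -(0.4)/(6) = -0.0667; T[2,2] = 0.
  T[0,:] = [+0.0000 +0.2462 +0.2000]
  T[1,:] = [+0.3881 +0.0000 +0.0597]
  T[2,:] = [-0.0667 +0.3833 +0.0000]
eigenvalue magnitudes: 0.4172, 0.2626, 0.2626.
ρ = 0.4172; 0.4172 < 1 ⇒ converges.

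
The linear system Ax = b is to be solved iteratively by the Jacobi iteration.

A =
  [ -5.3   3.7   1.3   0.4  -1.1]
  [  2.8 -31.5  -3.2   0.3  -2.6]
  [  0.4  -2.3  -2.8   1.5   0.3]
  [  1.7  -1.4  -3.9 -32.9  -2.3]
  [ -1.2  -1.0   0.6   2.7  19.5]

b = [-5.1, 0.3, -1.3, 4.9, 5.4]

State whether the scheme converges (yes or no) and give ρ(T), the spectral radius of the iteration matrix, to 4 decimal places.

yes, ρ = 0.4076

Split A = D + L + U, D = diag(-5.3, -31.5, -2.8, -32.9, 19.5).
Jacobi: T = -D⁻¹(L+U), T[2,0] = -(0.4)/(-2.8) = +0.1429; T[2,2] = 0.
  T[0,:] = [+0.0000 +0.6981 +0.2453 +0.0755 -0.2075]
  T[1,:] = [+0.0889 +0.0000 -0.1016 +0.0095 -0.0825]
  T[2,:] = [+0.1429 -0.8214 +0.0000 +0.5357 +0.1071]
  T[3,:] = [+0.0517 -0.0426 -0.1185 +0.0000 -0.0699]
  T[4,:] = [+0.0615 +0.0513 -0.0308 -0.1385 +0.0000]
moduli |λ_i(T)| = 0.4076, 0.2190, 0.1461, 0.1461, 0.0294.
ρ = 0.4076; 0.4076 < 1, so it converges for any x₀.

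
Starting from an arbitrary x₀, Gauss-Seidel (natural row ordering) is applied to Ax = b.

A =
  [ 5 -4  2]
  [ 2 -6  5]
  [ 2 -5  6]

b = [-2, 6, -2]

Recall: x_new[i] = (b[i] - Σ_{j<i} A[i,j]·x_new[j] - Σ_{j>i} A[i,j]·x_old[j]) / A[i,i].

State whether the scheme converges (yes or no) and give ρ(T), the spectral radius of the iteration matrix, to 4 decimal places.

yes, ρ = 0.6314

A = D + L + U where D = diag(5, -6, 6).
GS T = -(D+L)⁻¹U: row 0 first, T[0,1] = -(-4)/(5) = +0.8000; later rows by forward substitution.
  T[0,:] = [+0.0000, +0.8000, -0.4000]
  T[1,:] = [+0.0000, +0.2667, +0.7000]
  T[2,:] = [+0.0000, -0.0444, +0.7167]
eigenvalue magnitudes: 0.6314, 0.3520, 0.0000.
spectral radius ρ = 0.6314; 0.6314 < 1, so it converges for any x₀.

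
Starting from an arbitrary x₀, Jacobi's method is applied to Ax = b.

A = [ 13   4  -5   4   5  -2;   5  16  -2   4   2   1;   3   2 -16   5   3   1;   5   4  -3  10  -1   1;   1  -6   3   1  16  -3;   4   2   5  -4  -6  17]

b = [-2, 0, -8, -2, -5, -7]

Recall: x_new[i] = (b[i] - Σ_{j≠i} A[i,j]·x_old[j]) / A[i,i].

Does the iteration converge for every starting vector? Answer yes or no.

yes

Write A = D+L+U with D = diag(13, 16, -16, 10, 16, 17).
Jacobi T = -D⁻¹(L+U): T[5,3] = -(-4)/(17) = +0.2353; T[5,5] = 0.
  T[0,:] = [+0.0000 -0.3077 +0.3846 -0.3077 -0.3846 +0.1538]
  T[1,:] = [-0.3125 +0.0000 +0.1250 -0.2500 -0.1250 -0.0625]
  T[2,:] = [+0.1875 +0.1250 +0.0000 +0.3125 +0.1875 +0.0625]
  T[3,:] = [-0.5000 -0.4000 +0.3000 +0.0000 +0.1000 -0.1000]
  T[4,:] = [-0.0625 +0.3750 -0.1875 -0.0625 +0.0000 +0.1875]
  T[5,:] = [-0.2353 -0.1176 -0.2941 +0.2353 +0.3529 +0.0000]
moduli |λ_i(T)| = 0.8282, 0.4467, 0.4467, 0.1869, 0.1224, 0.0035.
spectral radius ρ = 0.8282; 0.8282 < 1 ⇒ converges.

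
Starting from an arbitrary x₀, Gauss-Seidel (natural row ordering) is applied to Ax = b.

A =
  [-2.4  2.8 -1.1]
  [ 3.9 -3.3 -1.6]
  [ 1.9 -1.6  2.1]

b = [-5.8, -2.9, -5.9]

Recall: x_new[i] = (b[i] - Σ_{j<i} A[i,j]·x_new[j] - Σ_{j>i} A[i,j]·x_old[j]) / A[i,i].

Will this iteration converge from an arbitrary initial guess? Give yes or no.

Write A = D+L+U with D = diag(-2.4, -3.3, 2.1).
GS T = -(D+L)⁻¹U: row 0 first, T[0,1] = -(2.8)/(-2.4) = +1.1667; later rows by forward substitution.
  T[0,:] = [+0.0000, +1.1667, -0.4583]
  T[1,:] = [+0.0000, +1.3788, -1.0265]
  T[2,:] = [+0.0000, -0.0051, -0.3674]
|eigenvalues of T|: 1.3818, 0.3704, 0.0000.
spectral radius ρ = 1.3818; 1.3818 > 1 ⇒ diverges.

no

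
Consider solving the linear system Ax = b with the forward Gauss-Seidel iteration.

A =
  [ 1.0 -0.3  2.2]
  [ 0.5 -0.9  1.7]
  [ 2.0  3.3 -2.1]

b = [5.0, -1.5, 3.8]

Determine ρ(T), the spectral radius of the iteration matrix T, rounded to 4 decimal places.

1.2970

Write A = D+L+U with D = diag(1, -0.9, -2.1).
Gauss-Seidel: T = -(D+L)⁻¹U, row 0 first, T[0,1] = -(-0.3)/(1) = +0.3000; later rows by forward substitution.
  T[0,:] = [+0.0000 +0.3000 -2.2000]
  T[1,:] = [+0.0000 +0.1667 +0.6667]
  T[2,:] = [+0.0000 +0.5476 -1.0476]
|λ(T)| sorted: 1.2970, 0.4161, 0.0000.
spectral radius ρ = 1.2970; 1.2970 > 1 ⇒ diverges.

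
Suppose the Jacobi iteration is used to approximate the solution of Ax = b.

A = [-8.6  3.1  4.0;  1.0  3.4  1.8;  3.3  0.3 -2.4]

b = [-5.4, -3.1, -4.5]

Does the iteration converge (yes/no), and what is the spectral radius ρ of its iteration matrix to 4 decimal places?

yes, ρ = 0.8850

Write A = D+L+U with D = diag(-8.6, 3.4, -2.4).
Jacobi: T = -D⁻¹(L+U), T[0,1] = -(3.1)/(-8.6) = +0.3605; T[0,0] = 0.
  T[0,:] = [+0.0000, +0.3605, +0.4651]
  T[1,:] = [-0.2941, +0.0000, -0.5294]
  T[2,:] = [+1.3750, +0.1250, +0.0000]
moduli |λ_i(T)| = 0.8850, 0.5620, 0.5620.
ρ(T) = max|λ| = 0.8850; 0.8850 < 1 ⇒ converges.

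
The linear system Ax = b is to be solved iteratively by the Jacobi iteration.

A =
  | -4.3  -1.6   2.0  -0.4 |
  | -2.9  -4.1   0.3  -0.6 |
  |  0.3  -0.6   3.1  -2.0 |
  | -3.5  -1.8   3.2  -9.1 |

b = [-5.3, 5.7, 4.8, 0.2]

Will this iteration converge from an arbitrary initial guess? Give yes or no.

yes

A = D + L + U where D = diag(-4.3, -4.1, 3.1, -9.1).
Jacobi: T = -D⁻¹(L+U), T[3,2] = -(3.2)/(-9.1) = +0.3516; T[3,3] = 0.
  T[0,:] = [+0.0000  -0.3721  +0.4651  -0.0930]
  T[1,:] = [-0.7073  +0.0000  +0.0732  -0.1463]
  T[2,:] = [-0.0968  +0.1935  +0.0000  +0.6452]
  T[3,:] = [-0.3846  -0.1978  +0.3516  +0.0000]
|roots of det(T-λI)|: 0.8818, 0.5134, 0.5134, 0.0112.
ρ(T) = max|λ| = 0.8818; 0.8818 < 1 ⇒ converges.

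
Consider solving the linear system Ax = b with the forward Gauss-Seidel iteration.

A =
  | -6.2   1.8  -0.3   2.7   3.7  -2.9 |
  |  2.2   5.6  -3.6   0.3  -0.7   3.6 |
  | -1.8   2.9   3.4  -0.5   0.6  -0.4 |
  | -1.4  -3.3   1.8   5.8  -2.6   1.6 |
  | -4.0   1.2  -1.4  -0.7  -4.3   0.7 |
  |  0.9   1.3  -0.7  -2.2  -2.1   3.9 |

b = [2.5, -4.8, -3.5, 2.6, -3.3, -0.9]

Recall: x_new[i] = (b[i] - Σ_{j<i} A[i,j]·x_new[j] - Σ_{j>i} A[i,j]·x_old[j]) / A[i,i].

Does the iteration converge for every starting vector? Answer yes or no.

Let D = diag(-6.2, 5.6, 3.4, 5.8, -4.3, 3.9); L, U the strict triangles.
GS T = -(D+L)⁻¹U: row 0 first, T[0,4] = -(3.7)/(-6.2) = +0.5968; later rows by forward substitution.
  T[0,:] = [+0.0000  +0.2903  -0.0484  +0.4355  +0.5968  -0.4677]
  T[1,:] = [+0.0000  -0.1141  +0.6619  -0.2247  -0.1094  -0.4591]
  T[2,:] = [+0.0000  +0.2510  -0.5901  +0.5692  +0.2328  +0.2616]
  T[3,:] = [+0.0000  -0.0727  +0.5480  -0.1994  +0.4578  -0.7312]
  T[4,:] = [+0.0000  -0.3718  +0.3326  -0.6207  -0.7360  +0.5036]
  T[5,:] = [+0.0000  -0.2251  +0.1729  -0.3701  -0.1975  +0.1667]
|roots of det(T-λI)|: 1.3880, 0.4839, 0.3043, 0.1144, 0.0198, 0.0000.
spectral radius ρ = 1.3880; 1.3880 > 1 ⇒ diverges.

no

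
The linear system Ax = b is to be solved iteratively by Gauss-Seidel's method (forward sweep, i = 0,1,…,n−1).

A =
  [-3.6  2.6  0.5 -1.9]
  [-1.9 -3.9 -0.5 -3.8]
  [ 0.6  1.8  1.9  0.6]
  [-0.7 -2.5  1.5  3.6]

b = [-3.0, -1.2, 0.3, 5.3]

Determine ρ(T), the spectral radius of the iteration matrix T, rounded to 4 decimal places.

Diagonal D = diag(-3.6, -3.9, 1.9, 3.6); L, U strict lower/upper.
Gauss-Seidel: T = -(D+L)⁻¹U, row 0 first, T[0,2] = -(0.5)/(-3.6) = +0.1389; later rows by forward substitution.
  T[0,:] = [+0.0000, +0.7222, +0.1389, -0.5278]
  T[1,:] = [+0.0000, -0.3519, -0.1959, -0.7172]
  T[2,:] = [+0.0000, +0.1053, +0.1417, +0.5304]
  T[3,:] = [+0.0000, -0.1478, -0.1681, -0.8217]
|λ(T)| sorted: 0.8808, 0.1858, 0.0347, 0.0000.
spectral radius ρ = 0.8808; 0.8808 < 1, so it converges for any x₀.

0.8808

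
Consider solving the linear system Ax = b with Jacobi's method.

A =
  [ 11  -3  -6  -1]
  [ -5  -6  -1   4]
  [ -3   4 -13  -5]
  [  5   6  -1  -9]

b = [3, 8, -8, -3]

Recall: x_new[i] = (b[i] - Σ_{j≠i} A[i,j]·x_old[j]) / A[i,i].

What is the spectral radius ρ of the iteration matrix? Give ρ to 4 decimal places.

0.8439

Diagonal D = diag(11, -6, -13, -9); L, U strict lower/upper.
Jacobi: T = -D⁻¹(L+U), T[2,0] = -(-3)/(-13) = -0.2308; T[2,2] = 0.
  T[0,:] = [+0.0000, +0.2727, +0.5455, +0.0909]
  T[1,:] = [-0.8333, +0.0000, -0.1667, +0.6667]
  T[2,:] = [-0.2308, +0.3077, +0.0000, -0.3846]
  T[3,:] = [+0.5556, +0.6667, -0.1111, +0.0000]
|λ(T)| sorted: 0.8439, 0.6826, 0.6826, 0.6770.
spectral radius ρ = 0.8439; 0.8439 < 1: convergent.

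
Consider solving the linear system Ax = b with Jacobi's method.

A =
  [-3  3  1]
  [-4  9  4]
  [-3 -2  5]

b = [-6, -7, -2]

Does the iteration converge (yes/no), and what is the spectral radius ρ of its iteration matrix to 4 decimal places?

yes, ρ = 0.8440

Let D = diag(-3, 9, 5); L, U the strict triangles.
Jacobi T = -D⁻¹(L+U): T[0,1] = -(3)/(-3) = +1.0000; T[0,0] = 0.
  T[0,:] = [+0.0000  +1.0000  +0.3333]
  T[1,:] = [+0.4444  +0.0000  -0.4444]
  T[2,:] = [+0.6000  +0.4000  +0.0000]
|roots of det(T-λI)|: 0.8440, 0.4957, 0.4957.
ρ = 0.8440; 0.8440 < 1 ⇒ converges.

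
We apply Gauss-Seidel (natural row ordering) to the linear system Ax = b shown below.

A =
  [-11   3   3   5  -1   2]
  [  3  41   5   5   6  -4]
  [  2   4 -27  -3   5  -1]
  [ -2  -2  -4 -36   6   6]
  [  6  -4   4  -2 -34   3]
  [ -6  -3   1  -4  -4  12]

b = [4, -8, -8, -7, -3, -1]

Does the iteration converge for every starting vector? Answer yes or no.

yes

A = D + L + U where D = diag(-11, 41, -27, -36, -34, 12).
Gauss-Seidel: T = -(D+L)⁻¹U, row 0 first, T[0,5] = -(2)/(-11) = +0.1818; later rows by forward substitution.
  T[0,:] = [+0.0000  +0.2727  +0.2727  +0.4545  -0.0909  +0.1818]
  T[1,:] = [+0.0000  -0.0200  -0.1419  -0.1552  -0.1397  +0.0843]
  T[2,:] = [+0.0000  +0.0172  -0.0008  -0.1004  +0.1578  -0.0111]
  T[3,:] = [+0.0000  -0.0160  -0.0072  -0.0055  +0.1619  +0.1531]
  T[4,:] = [+0.0000  +0.0534  +0.0651  +0.0870  +0.0094  +0.1001]
  T[5,:] = [+0.0000  +0.1424  +0.1203  +0.2240  -0.0364  +0.1973]
|eigenvalues of T|: 0.3032, 0.2413, 0.0977, 0.0977, 0.0389, 0.0000.
spectral radius ρ = 0.3032; 0.3032 < 1, so it converges for any x₀.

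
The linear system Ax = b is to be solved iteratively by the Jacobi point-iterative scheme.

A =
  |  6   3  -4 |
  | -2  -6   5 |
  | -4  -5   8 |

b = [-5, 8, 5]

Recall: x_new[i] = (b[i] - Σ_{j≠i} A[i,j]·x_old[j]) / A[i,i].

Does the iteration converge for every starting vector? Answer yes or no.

no

Diagonal D = diag(6, -6, 8); L, U strict lower/upper.
T_J = -D⁻¹(L+U): T[2,1] = -(-5)/(8) = +0.6250; T[2,2] = 0.
  T[0,:] = [+0.0000  -0.5000  +0.6667]
  T[1,:] = [-0.3333  +0.0000  +0.8333]
  T[2,:] = [+0.5000  +0.6250  +0.0000]
moduli |λ_i(T)| = 1.1501, 0.7447, 0.4054.
spectral radius ρ = 1.1501; 1.1501 > 1, so it fails to converge.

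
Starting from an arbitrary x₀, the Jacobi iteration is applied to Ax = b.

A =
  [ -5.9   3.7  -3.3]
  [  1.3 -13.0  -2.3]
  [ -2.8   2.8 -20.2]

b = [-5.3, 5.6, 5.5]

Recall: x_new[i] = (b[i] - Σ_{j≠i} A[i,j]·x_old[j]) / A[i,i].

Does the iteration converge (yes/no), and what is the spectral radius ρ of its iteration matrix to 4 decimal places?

Split A = D + L + U, D = diag(-5.9, -13, -20.2).
Jacobi T = -D⁻¹(L+U): T[1,2] = -(-2.3)/(-13) = -0.1769; T[1,1] = 0.
  T[0,:] = [+0.0000 +0.6271 -0.5593]
  T[1,:] = [+0.1000 +0.0000 -0.1769]
  T[2,:] = [-0.1386 +0.1386 +0.0000]
eigenvalue magnitudes: 0.3693, 0.3006, 0.0687.
ρ = 0.3693; 0.3693 < 1: convergent.

yes, ρ = 0.3693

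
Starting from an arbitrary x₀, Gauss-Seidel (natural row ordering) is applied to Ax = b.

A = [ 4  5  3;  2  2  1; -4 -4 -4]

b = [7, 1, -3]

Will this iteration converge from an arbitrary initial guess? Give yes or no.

Let D = diag(4, 2, -4); L, U the strict triangles.
Gauss-Seidel: T = -(D+L)⁻¹U, row 0 first, T[0,1] = -(5)/(4) = -1.2500; later rows by forward substitution.
  T[0,:] = [+0.0000, -1.2500, -0.7500]
  T[1,:] = [+0.0000, +1.2500, +0.2500]
  T[2,:] = [+0.0000, +0.0000, +0.5000]
eigenvalue magnitudes: 1.2500, 0.5000, 0.0000.
ρ(T) = max|λ| = 1.2500; 1.2500 > 1, so it fails to converge.

no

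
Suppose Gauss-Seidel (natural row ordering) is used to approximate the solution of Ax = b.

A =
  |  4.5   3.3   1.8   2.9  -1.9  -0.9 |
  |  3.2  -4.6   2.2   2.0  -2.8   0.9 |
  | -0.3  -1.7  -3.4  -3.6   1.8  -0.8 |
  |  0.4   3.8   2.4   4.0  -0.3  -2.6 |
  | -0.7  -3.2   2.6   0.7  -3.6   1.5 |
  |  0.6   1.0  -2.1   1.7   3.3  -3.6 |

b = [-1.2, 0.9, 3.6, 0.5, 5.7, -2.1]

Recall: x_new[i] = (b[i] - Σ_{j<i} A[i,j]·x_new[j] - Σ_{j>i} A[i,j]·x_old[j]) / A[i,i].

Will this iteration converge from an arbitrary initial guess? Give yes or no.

Split A = D + L + U, D = diag(4.5, -4.6, -3.4, 4, -3.6, -3.6).
Gauss-Seidel: T = -(D+L)⁻¹U, row 0 first, T[0,2] = -(1.8)/(4.5) = -0.4000; later rows by forward substitution.
  T[0,:] = [+0.0000  -0.7333  -0.4000  -0.6444  +0.4222  +0.2000]
  T[1,:] = [+0.0000  -0.5101  +0.2000  -0.0135  -0.3150  +0.3348]
  T[2,:] = [+0.0000  +0.3198  -0.0647  -0.9952  +0.6496  -0.4203]
  T[3,:] = [+0.0000  +0.3661  -0.1112  +0.6744  -0.0578  +0.5642]
  T[4,:] = [+0.0000  +0.8982  -0.1683  -0.4503  +0.6558  -0.1137]
  T[5,:] = [+0.0000  +0.5458  -0.1802  +0.3751  +0.1778  +0.5337]
|eigenvalues of T|: 1.2758, 0.4615, 0.2698, 0.2698, 0.0451, 0.0000.
spectral radius ρ = 1.2758; 1.2758 > 1, so it fails to converge.

no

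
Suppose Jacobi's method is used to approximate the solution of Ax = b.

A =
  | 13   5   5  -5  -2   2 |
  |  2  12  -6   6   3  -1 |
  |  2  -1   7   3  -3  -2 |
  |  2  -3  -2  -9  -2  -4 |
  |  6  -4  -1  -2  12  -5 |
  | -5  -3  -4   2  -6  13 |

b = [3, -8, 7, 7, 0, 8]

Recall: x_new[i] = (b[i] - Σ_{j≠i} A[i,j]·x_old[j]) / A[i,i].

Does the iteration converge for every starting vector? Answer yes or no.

no

A = D + L + U where D = diag(13, 12, 7, -9, 12, 13).
Jacobi: T = -D⁻¹(L+U), T[5,2] = -(-4)/(13) = +0.3077; T[5,5] = 0.
  T[0,:] = [+0.0000  -0.3846  -0.3846  +0.3846  +0.1538  -0.1538]
  T[1,:] = [-0.1667  +0.0000  +0.5000  -0.5000  -0.2500  +0.0833]
  T[2,:] = [-0.2857  +0.1429  +0.0000  -0.4286  +0.4286  +0.2857]
  T[3,:] = [+0.2222  -0.3333  -0.2222  +0.0000  -0.2222  -0.4444]
  T[4,:] = [-0.5000  +0.3333  +0.0833  +0.1667  +0.0000  +0.4167]
  T[5,:] = [+0.3846  +0.2308  +0.3077  -0.1538  +0.4615  +0.0000]
|eigenvalues of T|: 1.1939, 0.5257, 0.5257, 0.3893, 0.2283, 0.2283.
ρ(T) = max|λ| = 1.1939; 1.1939 > 1: divergent.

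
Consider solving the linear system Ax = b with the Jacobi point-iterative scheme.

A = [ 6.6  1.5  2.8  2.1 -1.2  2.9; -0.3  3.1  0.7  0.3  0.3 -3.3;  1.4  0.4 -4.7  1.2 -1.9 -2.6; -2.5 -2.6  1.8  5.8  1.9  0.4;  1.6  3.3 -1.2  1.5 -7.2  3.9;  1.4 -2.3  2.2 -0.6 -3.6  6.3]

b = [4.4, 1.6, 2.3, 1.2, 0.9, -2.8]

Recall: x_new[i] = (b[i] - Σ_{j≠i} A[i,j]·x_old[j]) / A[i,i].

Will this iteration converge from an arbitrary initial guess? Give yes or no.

A = D + L + U where D = diag(6.6, 3.1, -4.7, 5.8, -7.2, 6.3).
Jacobi T = -D⁻¹(L+U): T[2,0] = -(1.4)/(-4.7) = +0.2979; T[2,2] = 0.
  T[0,:] = [+0.0000, -0.2273, -0.4242, -0.3182, +0.1818, -0.4394]
  T[1,:] = [+0.0968, +0.0000, -0.2258, -0.0968, -0.0968, +1.0645]
  T[2,:] = [+0.2979, +0.0851, +0.0000, +0.2553, -0.4043, -0.5532]
  T[3,:] = [+0.4310, +0.4483, -0.3103, +0.0000, -0.3276, -0.0690]
  T[4,:] = [+0.2222, +0.4583, -0.1667, +0.2083, +0.0000, +0.5417]
  T[5,:] = [-0.2222, +0.3651, -0.3492, +0.0952, +0.5714, +0.0000]
|eigenvalues of T|: 1.1801, 0.7839, 0.7192, 0.7192, 0.2181, 0.0904.
ρ = 1.1801; 1.1801 > 1 ⇒ diverges.

no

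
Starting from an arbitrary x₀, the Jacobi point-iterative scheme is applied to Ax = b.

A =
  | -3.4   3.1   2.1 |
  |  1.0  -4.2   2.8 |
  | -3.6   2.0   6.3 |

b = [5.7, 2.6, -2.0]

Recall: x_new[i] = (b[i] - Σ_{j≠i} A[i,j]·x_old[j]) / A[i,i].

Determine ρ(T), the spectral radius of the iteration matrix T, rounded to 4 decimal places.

Let D = diag(-3.4, -4.2, 6.3); L, U the strict triangles.
Jacobi: T = -D⁻¹(L+U), T[0,2] = -(2.1)/(-3.4) = +0.6176; T[0,0] = 0.
  T[0,:] = [+0.0000  +0.9118  +0.6176]
  T[1,:] = [+0.2381  +0.0000  +0.6667]
  T[2,:] = [+0.5714  -0.3175  +0.0000]
|λ(T)| sorted: 0.8451, 0.5965, 0.5965.
ρ = 0.8451; 0.8451 < 1: convergent.

0.8451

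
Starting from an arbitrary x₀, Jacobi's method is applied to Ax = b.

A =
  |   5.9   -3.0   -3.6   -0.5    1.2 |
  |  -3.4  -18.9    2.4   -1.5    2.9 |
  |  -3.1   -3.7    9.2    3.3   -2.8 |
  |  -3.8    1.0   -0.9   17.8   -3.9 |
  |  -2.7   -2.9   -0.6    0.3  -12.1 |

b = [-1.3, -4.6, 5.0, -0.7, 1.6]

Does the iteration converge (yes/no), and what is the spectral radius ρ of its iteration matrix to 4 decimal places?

yes, ρ = 0.6353

Let D = diag(5.9, -18.9, 9.2, 17.8, -12.1); L, U the strict triangles.
Jacobi: T = -D⁻¹(L+U), T[4,2] = -(-0.6)/(-12.1) = -0.0496; T[4,4] = 0.
  T[0,:] = [+0.0000  +0.5085  +0.6102  +0.0847  -0.2034]
  T[1,:] = [-0.1799  +0.0000  +0.1270  -0.0794  +0.1534]
  T[2,:] = [+0.3370  +0.4022  +0.0000  -0.3587  +0.3043]
  T[3,:] = [+0.2135  -0.0562  +0.0506  +0.0000  +0.2191]
  T[4,:] = [-0.2231  -0.2397  -0.0496  +0.0248  +0.0000]
|roots of det(T-λI)|: 0.6353, 0.4881, 0.4881, 0.0931, 0.0931.
spectral radius ρ = 0.6353; 0.6353 < 1 ⇒ converges.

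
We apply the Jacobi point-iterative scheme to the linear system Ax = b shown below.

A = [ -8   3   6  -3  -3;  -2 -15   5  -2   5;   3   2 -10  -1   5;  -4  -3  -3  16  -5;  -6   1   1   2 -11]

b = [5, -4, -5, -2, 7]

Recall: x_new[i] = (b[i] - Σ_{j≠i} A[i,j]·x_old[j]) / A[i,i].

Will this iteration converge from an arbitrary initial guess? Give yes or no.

A = D + L + U where D = diag(-8, -15, -10, 16, -11).
T_J = -D⁻¹(L+U): T[0,4] = -(-3)/(-8) = -0.3750; T[0,0] = 0.
  T[0,:] = [+0.0000, +0.3750, +0.7500, -0.3750, -0.3750]
  T[1,:] = [-0.1333, +0.0000, +0.3333, -0.1333, +0.3333]
  T[2,:] = [+0.3000, +0.2000, +0.0000, -0.1000, +0.5000]
  T[3,:] = [+0.2500, +0.1875, +0.1875, +0.0000, +0.3125]
  T[4,:] = [-0.5455, +0.0909, +0.0909, +0.1818, +0.0000]
|λ(T)| sorted: 0.8253, 0.4826, 0.4826, 0.3524, 0.2279.
ρ(T) = max|λ| = 0.8253; 0.8253 < 1, so it converges for any x₀.

yes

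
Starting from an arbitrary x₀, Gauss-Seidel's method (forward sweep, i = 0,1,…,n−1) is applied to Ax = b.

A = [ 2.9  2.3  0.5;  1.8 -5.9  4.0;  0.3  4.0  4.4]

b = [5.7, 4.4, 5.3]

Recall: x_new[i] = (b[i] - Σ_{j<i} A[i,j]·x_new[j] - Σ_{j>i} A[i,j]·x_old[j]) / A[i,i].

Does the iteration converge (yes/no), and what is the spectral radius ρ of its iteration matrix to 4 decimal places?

Diagonal D = diag(2.9, -5.9, 4.4); L, U strict lower/upper.
T_GS = -(D+L)⁻¹U: row 0 first, T[0,2] = -(0.5)/(2.9) = -0.1724; later rows by forward substitution.
  T[0,:] = [+0.0000 -0.7931 -0.1724]
  T[1,:] = [+0.0000 -0.2420 +0.6254]
  T[2,:] = [+0.0000 +0.2740 -0.5568]
eigenvalue magnitudes: 0.8422, 0.0435, 0.0000.
spectral radius ρ = 0.8422; 0.8422 < 1, so it converges for any x₀.

yes, ρ = 0.8422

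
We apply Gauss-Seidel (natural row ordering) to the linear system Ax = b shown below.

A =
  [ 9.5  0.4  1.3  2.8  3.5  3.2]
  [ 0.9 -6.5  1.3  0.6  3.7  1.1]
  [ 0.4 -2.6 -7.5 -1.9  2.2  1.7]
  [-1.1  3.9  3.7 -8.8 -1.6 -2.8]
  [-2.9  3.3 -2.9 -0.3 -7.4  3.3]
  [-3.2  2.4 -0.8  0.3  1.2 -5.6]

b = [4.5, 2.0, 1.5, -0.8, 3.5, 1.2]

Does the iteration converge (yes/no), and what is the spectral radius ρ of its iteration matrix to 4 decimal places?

Diagonal D = diag(9.5, -6.5, -7.5, -8.8, -7.4, -5.6); L, U strict lower/upper.
GS T = -(D+L)⁻¹U: row 0 first, T[0,3] = -(2.8)/(9.5) = -0.2947; later rows by forward substitution.
  T[0,:] = [+0.0000 -0.0421 -0.1368 -0.2947 -0.3684 -0.3368]
  T[1,:] = [+0.0000 -0.0058 +0.1811 +0.0515 +0.5182 +0.1226]
  T[2,:] = [+0.0000 -0.0002 -0.0701 -0.2869 +0.0940 +0.1662]
  T[3,:] = [+0.0000 +0.0026 +0.0679 -0.0610 +0.1334 -0.1519]
  T[4,:] = [+0.0000 +0.0139 +0.1591 +0.2534 +0.3332 +0.5736]
  T[5,:] = [+0.0000 +0.0247 +0.2035 +0.2825 +0.4977 +0.3361]
moduli |λ_i(T)| = 0.9321, 0.2210, 0.2210, 0.0764, 0.0284, 0.0000.
ρ(T) = max|λ| = 0.9321; 0.9321 < 1 ⇒ converges.

yes, ρ = 0.9321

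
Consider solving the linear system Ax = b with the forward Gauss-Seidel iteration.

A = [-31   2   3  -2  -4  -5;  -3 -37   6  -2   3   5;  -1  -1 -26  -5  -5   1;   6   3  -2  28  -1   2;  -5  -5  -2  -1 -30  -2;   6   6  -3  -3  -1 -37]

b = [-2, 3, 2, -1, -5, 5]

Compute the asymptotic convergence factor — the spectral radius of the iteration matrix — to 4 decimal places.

0.1846

A = D + L + U where D = diag(-31, -37, -26, 28, -30, -37).
Gauss-Seidel: T = -(D+L)⁻¹U, row 0 first, T[0,2] = -(3)/(-31) = +0.0968; later rows by forward substitution.
  T[0,:] = [+0.0000  +0.0645  +0.0968  -0.0645  -0.1290  -0.1613]
  T[1,:] = [+0.0000  -0.0052  +0.1543  -0.0488  +0.0915  +0.1482]
  T[2,:] = [+0.0000  -0.0023  -0.0097  -0.1879  -0.1909  +0.0390]
  T[3,:] = [+0.0000  -0.0134  -0.0380  +0.0056  +0.0399  -0.0500]
  T[4,:] = [+0.0000  -0.0093  -0.0399  +0.0312  +0.0176  -0.0654]
  T[5,:] = [+0.0000  +0.0111  +0.0457  -0.0044  +0.0057  +0.0005]
eigenvalue magnitudes: 0.1846, 0.0740, 0.0740, 0.0513, 0.0150, 0.0000.
ρ = 0.1846; 0.1846 < 1, so it converges for any x₀.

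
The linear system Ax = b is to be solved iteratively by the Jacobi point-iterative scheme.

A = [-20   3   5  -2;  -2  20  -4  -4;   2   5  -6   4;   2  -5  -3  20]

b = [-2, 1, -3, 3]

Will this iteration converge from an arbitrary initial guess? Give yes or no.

A = D + L + U where D = diag(-20, 20, -6, 20).
Jacobi T = -D⁻¹(L+U): T[2,0] = -(2)/(-6) = +0.3333; T[2,2] = 0.
  T[0,:] = [+0.0000  +0.1500  +0.2500  -0.1000]
  T[1,:] = [+0.1000  +0.0000  +0.2000  +0.2000]
  T[2,:] = [+0.3333  +0.8333  +0.0000  +0.6667]
  T[3,:] = [-0.1000  +0.2500  +0.1500  +0.0000]
|λ(T)| sorted: 0.7011, 0.5132, 0.2907, 0.1028.
ρ = 0.7011; 0.7011 < 1, so it converges for any x₀.

yes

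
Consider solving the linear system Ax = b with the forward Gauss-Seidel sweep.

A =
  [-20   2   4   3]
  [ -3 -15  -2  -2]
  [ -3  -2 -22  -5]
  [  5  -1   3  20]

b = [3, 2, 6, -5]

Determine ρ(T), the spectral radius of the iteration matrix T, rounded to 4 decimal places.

0.1744

Let D = diag(-20, -15, -22, 20); L, U the strict triangles.
T_GS = -(D+L)⁻¹U: row 0 first, T[0,1] = -(2)/(-20) = +0.1000; later rows by forward substitution.
  T[0,:] = [+0.0000 +0.1000 +0.2000 +0.1500]
  T[1,:] = [+0.0000 -0.0200 -0.1733 -0.1633]
  T[2,:] = [+0.0000 -0.0118 -0.0115 -0.2329]
  T[3,:] = [+0.0000 -0.0242 -0.0569 -0.0107]
eigenvalue magnitudes: 0.1744, 0.0706, 0.0616, 0.0000.
ρ = 0.1744; 0.1744 < 1 ⇒ converges.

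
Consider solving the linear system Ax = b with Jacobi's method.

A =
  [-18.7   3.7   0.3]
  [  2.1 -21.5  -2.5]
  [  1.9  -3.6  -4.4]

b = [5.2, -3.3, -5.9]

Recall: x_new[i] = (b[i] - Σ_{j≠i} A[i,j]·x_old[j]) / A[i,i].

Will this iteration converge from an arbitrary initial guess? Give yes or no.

yes

A = D + L + U where D = diag(-18.7, -21.5, -4.4).
Jacobi T = -D⁻¹(L+U): T[0,1] = -(3.7)/(-18.7) = +0.1979; T[0,0] = 0.
  T[0,:] = [+0.0000 +0.1979 +0.0160]
  T[1,:] = [+0.0977 +0.0000 -0.1163]
  T[2,:] = [+0.4318 -0.8182 +0.0000]
|roots of det(T-λI)|: 0.3877, 0.2869, 0.1009.
ρ(T) = max|λ| = 0.3877; 0.3877 < 1, so it converges for any x₀.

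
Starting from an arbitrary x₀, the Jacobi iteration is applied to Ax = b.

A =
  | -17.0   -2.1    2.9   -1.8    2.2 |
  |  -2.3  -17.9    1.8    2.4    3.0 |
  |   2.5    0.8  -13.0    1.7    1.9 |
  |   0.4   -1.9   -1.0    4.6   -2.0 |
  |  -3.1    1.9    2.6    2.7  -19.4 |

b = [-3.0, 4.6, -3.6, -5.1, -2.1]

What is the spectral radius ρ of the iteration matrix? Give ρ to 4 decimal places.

0.5224

Split A = D + L + U, D = diag(-17, -17.9, -13, 4.6, -19.4).
Jacobi: T = -D⁻¹(L+U), T[3,1] = -(-1.9)/(4.6) = +0.4130; T[3,3] = 0.
  T[0,:] = [+0.0000, -0.1235, +0.1706, -0.1059, +0.1294]
  T[1,:] = [-0.1285, +0.0000, +0.1006, +0.1341, +0.1676]
  T[2,:] = [+0.1923, +0.0615, +0.0000, +0.1308, +0.1462]
  T[3,:] = [-0.0870, +0.4130, +0.2174, +0.0000, +0.4348]
  T[4,:] = [-0.1598, +0.0979, +0.1340, +0.1392, +0.0000]
moduli |λ_i(T)| = 0.5224, 0.2859, 0.2859, 0.1715, 0.1625.
ρ = 0.5224; 0.5224 < 1 ⇒ converges.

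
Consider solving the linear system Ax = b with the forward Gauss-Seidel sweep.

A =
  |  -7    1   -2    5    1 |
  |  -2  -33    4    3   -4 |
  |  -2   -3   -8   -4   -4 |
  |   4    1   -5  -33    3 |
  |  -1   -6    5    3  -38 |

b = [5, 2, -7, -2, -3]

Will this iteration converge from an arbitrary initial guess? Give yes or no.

Write A = D+L+U with D = diag(-7, -33, -8, -33, -38).
GS T = -(D+L)⁻¹U: row 0 first, T[0,1] = -(1)/(-7) = +0.1429; later rows by forward substitution.
  T[0,:] = [+0.0000  +0.1429  -0.2857  +0.7143  +0.1429]
  T[1,:] = [+0.0000  -0.0087  +0.1385  +0.0476  -0.1299]
  T[2,:] = [+0.0000  -0.0325  +0.0195  -0.6964  -0.4870]
  T[3,:] = [+0.0000  +0.0220  -0.0334  +0.1935  +0.1781]
  T[4,:] = [+0.0000  -0.0049  -0.0144  -0.1027  -0.0333]
eigenvalue magnitudes: 0.2158, 0.0991, 0.0311, 0.0311, 0.0000.
ρ = 0.2158; 0.2158 < 1, so it converges for any x₀.

yes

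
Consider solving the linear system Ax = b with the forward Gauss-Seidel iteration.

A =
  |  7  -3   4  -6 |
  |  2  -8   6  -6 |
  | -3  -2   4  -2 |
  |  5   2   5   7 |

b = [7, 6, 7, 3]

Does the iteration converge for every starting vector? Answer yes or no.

Write A = D+L+U with D = diag(7, -8, 4, 7).
GS T = -(D+L)⁻¹U: row 0 first, T[0,2] = -(4)/(7) = -0.5714; later rows by forward substitution.
  T[0,:] = [+0.0000 +0.4286 -0.5714 +0.8571]
  T[1,:] = [+0.0000 +0.1071 +0.6071 -0.5357]
  T[2,:] = [+0.0000 +0.3750 -0.1250 +0.8750]
  T[3,:] = [+0.0000 -0.6046 +0.3240 -1.0842]
moduli |λ_i(T)| = 1.6476, 0.3415, 0.2041, 0.0000.
ρ(T) = max|λ| = 1.6476; 1.6476 > 1: divergent.

no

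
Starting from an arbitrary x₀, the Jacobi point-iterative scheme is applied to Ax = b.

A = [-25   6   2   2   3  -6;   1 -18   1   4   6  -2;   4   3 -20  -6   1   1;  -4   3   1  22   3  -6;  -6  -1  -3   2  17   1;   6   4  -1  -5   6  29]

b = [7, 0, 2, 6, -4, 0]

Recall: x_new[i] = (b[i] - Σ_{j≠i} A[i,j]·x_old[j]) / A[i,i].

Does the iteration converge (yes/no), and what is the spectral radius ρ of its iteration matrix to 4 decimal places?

Split A = D + L + U, D = diag(-25, -18, -20, 22, 17, 29).
Jacobi T = -D⁻¹(L+U): T[3,4] = -(3)/(22) = -0.1364; T[3,3] = 0.
  T[0,:] = [+0.0000, +0.2400, +0.0800, +0.0800, +0.1200, -0.2400]
  T[1,:] = [+0.0556, +0.0000, +0.0556, +0.2222, +0.3333, -0.1111]
  T[2,:] = [+0.2000, +0.1500, +0.0000, -0.3000, +0.0500, +0.0500]
  T[3,:] = [+0.1818, -0.1364, -0.0455, +0.0000, -0.1364, +0.2727]
  T[4,:] = [+0.3529, +0.0588, +0.1765, -0.1176, +0.0000, -0.0588]
  T[5,:] = [-0.2069, -0.1379, +0.0345, +0.1724, -0.2069, +0.0000]
|λ(T)| sorted: 0.5981, 0.3948, 0.3009, 0.3009, 0.1427, 0.0317.
ρ = 0.5981; 0.5981 < 1, so it converges for any x₀.

yes, ρ = 0.5981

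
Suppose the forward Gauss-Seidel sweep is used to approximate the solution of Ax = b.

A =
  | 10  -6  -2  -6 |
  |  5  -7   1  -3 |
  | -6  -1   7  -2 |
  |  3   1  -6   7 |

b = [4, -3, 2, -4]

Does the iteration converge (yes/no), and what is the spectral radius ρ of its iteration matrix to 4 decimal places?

yes, ρ = 0.8769

A = D + L + U where D = diag(10, -7, 7, 7).
Gauss-Seidel: T = -(D+L)⁻¹U, row 0 first, T[0,2] = -(-2)/(10) = +0.2000; later rows by forward substitution.
  T[0,:] = [+0.0000  +0.6000  +0.2000  +0.6000]
  T[1,:] = [+0.0000  +0.4286  +0.2857  +0.0000]
  T[2,:] = [+0.0000  +0.5755  +0.2122  +0.8000]
  T[3,:] = [+0.0000  +0.1749  +0.0554  +0.4286]
moduli |λ_i(T)| = 0.8769, 0.2420, 0.0495, 0.0000.
ρ = 0.8769; 0.8769 < 1 ⇒ converges.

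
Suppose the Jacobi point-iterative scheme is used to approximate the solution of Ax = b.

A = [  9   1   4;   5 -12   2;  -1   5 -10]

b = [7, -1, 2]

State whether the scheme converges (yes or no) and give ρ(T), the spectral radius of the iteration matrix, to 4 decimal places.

Let D = diag(9, -12, -10); L, U the strict triangles.
Jacobi T = -D⁻¹(L+U): T[0,2] = -(4)/(9) = -0.4444; T[0,0] = 0.
  T[0,:] = [+0.0000, -0.1111, -0.4444]
  T[1,:] = [+0.4167, +0.0000, +0.1667]
  T[2,:] = [-0.1000, +0.5000, +0.0000]
|λ(T)| sorted: 0.5095, 0.4220, 0.4220.
spectral radius ρ = 0.5095; 0.5095 < 1 ⇒ converges.

yes, ρ = 0.5095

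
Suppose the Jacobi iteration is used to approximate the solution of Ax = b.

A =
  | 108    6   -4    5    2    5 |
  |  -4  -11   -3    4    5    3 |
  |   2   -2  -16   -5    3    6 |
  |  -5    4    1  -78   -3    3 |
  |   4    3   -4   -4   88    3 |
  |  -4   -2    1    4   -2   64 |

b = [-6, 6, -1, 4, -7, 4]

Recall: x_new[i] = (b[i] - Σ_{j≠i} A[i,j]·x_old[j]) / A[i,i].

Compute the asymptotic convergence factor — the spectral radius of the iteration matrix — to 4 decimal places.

0.3230

Let D = diag(108, -11, -16, -78, 88, 64); L, U the strict triangles.
T_J = -D⁻¹(L+U): T[4,3] = -(-4)/(88) = +0.0455; T[4,4] = 0.
  T[0,:] = [+0.0000, -0.0556, +0.0370, -0.0463, -0.0185, -0.0463]
  T[1,:] = [-0.3636, +0.0000, -0.2727, +0.3636, +0.4545, +0.2727]
  T[2,:] = [+0.1250, -0.1250, +0.0000, -0.3125, +0.1875, +0.3750]
  T[3,:] = [-0.0641, +0.0513, +0.0128, +0.0000, -0.0385, +0.0385]
  T[4,:] = [-0.0455, -0.0341, +0.0455, +0.0455, +0.0000, -0.0341]
  T[5,:] = [+0.0625, +0.0312, -0.0156, -0.0625, +0.0312, +0.0000]
eigenvalue magnitudes: 0.3230, 0.2392, 0.1574, 0.1574, 0.0675, 0.0447.
ρ = 0.3230; 0.3230 < 1: convergent.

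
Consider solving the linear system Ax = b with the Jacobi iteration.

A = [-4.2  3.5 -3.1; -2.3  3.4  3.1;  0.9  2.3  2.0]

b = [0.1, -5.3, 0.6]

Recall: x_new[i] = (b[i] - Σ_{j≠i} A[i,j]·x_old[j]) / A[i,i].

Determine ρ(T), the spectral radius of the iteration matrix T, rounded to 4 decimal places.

1.5879

Let D = diag(-4.2, 3.4, 2); L, U the strict triangles.
Jacobi: T = -D⁻¹(L+U), T[2,1] = -(2.3)/(2) = -1.1500; T[2,2] = 0.
  T[0,:] = [+0.0000, +0.8333, -0.7381]
  T[1,:] = [+0.6765, +0.0000, -0.9118]
  T[2,:] = [-0.4500, -1.1500, +0.0000]
|eigenvalues of T|: 1.5879, 1.0250, 0.5629.
spectral radius ρ = 1.5879; 1.5879 > 1 ⇒ diverges.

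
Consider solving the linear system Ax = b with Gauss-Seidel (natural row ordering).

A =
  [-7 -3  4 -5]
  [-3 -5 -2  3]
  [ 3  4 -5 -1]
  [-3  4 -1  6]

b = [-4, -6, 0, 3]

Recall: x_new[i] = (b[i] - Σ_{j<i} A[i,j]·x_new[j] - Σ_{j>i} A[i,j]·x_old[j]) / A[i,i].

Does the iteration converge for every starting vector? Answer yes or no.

yes

Write A = D+L+U with D = diag(-7, -5, -5, 6).
Gauss-Seidel: T = -(D+L)⁻¹U, row 0 first, T[0,3] = -(-5)/(-7) = -0.7143; later rows by forward substitution.
  T[0,:] = [+0.0000  -0.4286  +0.5714  -0.7143]
  T[1,:] = [+0.0000  +0.2571  -0.7429  +1.0286]
  T[2,:] = [+0.0000  -0.0514  -0.2514  +0.1943]
  T[3,:] = [+0.0000  -0.3943  +0.7390  -1.0105]
|roots of det(T-λI)|: 0.8477, 0.1422, 0.1422, 0.0000.
ρ = 0.8477; 0.8477 < 1: convergent.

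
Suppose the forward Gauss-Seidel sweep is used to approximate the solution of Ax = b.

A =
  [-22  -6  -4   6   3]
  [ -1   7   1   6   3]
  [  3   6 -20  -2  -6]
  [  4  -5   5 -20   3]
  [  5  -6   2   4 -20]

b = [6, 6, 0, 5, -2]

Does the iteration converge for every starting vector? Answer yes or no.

Diagonal D = diag(-22, 7, -20, -20, -20); L, U strict lower/upper.
Gauss-Seidel: T = -(D+L)⁻¹U, row 0 first, T[0,1] = -(-6)/(-22) = -0.2727; later rows by forward substitution.
  T[0,:] = [+0.0000 -0.2727 -0.1818 +0.2727 +0.1364]
  T[1,:] = [+0.0000 -0.0390 -0.1688 -0.8182 -0.4091]
  T[2,:] = [+0.0000 -0.0526 -0.0779 -0.3045 -0.4023]
  T[3,:] = [+0.0000 -0.0580 -0.0136 +0.1830 +0.1790]
  T[4,:] = [+0.0000 -0.0733 -0.0053 +0.3198 +0.1524]
eigenvalue magnitudes: 0.5338, 0.2746, 0.0579, 0.0172, 0.0000.
ρ = 0.5338; 0.5338 < 1: convergent.

yes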